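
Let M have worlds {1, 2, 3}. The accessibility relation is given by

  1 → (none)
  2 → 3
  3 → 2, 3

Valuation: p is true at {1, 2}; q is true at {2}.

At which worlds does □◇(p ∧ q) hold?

{1, 2}

1: no successors, so □◇(p ∧ q) holds vacuously. ✓
2: successors {3}; ◇(p ∧ q) there: 3:T. ✓
3: successors {2, 3}; ◇(p ∧ q) there: 2:F, 3:T. ✗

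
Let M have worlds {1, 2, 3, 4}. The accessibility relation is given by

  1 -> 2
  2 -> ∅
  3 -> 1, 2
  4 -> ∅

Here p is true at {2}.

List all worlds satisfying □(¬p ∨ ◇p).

{2, 4}

1: successors {2}; ¬p ∨ ◇p there: 2:F. ✗
2: no successors, so □(¬p ∨ ◇p) holds vacuously. ✓
3: successors {1, 2}; ¬p ∨ ◇p there: 1:T, 2:F. ✗
4: no successors, so □(¬p ∨ ◇p) holds vacuously. ✓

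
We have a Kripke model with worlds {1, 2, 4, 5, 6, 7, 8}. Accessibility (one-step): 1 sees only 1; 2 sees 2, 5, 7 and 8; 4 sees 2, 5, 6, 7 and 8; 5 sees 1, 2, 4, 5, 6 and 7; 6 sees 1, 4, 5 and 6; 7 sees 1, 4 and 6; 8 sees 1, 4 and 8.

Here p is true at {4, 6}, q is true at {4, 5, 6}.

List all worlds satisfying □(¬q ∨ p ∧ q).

{1, 7, 8}

1: successors {1}; ¬q ∨ p ∧ q there: 1:T. ✓
2: successors {2, 5, 7, 8}; ¬q ∨ p ∧ q there: 2:T, 5:F, 7:T, 8:T. ✗
4: successors {2, 5, 6, 7, 8}; ¬q ∨ p ∧ q there: 2:T, 5:F, 6:T, 7:T, 8:T. ✗
5: successors {1, 2, 4, 5, 6, 7}; ¬q ∨ p ∧ q there: 1:T, 2:T, 4:T, 5:F, 6:T, 7:T. ✗
6: successors {1, 4, 5, 6}; ¬q ∨ p ∧ q there: 1:T, 4:T, 5:F, 6:T. ✗
7: successors {1, 4, 6}; ¬q ∨ p ∧ q there: 1:T, 4:T, 6:T. ✓
8: successors {1, 4, 8}; ¬q ∨ p ∧ q there: 1:T, 4:T, 8:T. ✓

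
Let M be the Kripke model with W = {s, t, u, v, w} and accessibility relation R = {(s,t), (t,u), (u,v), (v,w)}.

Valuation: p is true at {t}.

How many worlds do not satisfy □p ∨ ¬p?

s: □p is T, ¬p is T. ✓
t: □p is F, ¬p is F. ✗
u: □p is F, ¬p is T. ✓
v: □p is F, ¬p is T. ✓
w: □p is T, ¬p is T. ✓
Satisfying worlds: {s, u, v, w}.
So □p ∨ ¬p fails at the other 1 world.

1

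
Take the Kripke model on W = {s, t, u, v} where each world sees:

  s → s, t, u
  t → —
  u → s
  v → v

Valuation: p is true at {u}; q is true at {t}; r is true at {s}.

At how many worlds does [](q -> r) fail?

1

s: successors {s, t, u}; q -> r there: s:T, t:F, u:T. ✗
t: no successors, so [](q -> r) holds vacuously. ✓
u: successors {s}; q -> r there: s:T. ✓
v: successors {v}; q -> r there: v:T. ✓
Satisfying worlds: {t, u, v}.
So [](q -> r) fails at the other 1 world.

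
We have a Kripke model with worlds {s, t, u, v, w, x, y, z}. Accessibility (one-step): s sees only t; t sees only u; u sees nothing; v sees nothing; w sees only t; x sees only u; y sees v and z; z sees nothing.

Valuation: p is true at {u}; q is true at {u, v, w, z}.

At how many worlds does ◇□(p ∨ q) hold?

s: successors {t}; □(p ∨ q) there: t:T. ✓
t: successors {u}; □(p ∨ q) there: u:T. ✓
u: no successors, so ◇□(p ∨ q) fails. ✗
v: no successors, so ◇□(p ∨ q) fails. ✗
w: successors {t}; □(p ∨ q) there: t:T. ✓
x: successors {u}; □(p ∨ q) there: u:T. ✓
y: successors {v, z}; □(p ∨ q) there: v:T, z:T. ✓
z: no successors, so ◇□(p ∨ q) fails. ✗
Satisfying worlds: {s, t, w, x, y}.

5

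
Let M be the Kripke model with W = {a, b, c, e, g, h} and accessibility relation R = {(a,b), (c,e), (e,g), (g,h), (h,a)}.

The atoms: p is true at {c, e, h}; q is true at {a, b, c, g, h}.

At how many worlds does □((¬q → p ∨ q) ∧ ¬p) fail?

a: successors {b}; (¬q → p ∨ q) ∧ ¬p there: b:T. ✓
b: no successors, so □((¬q → p ∨ q) ∧ ¬p) holds vacuously. ✓
c: successors {e}; (¬q → p ∨ q) ∧ ¬p there: e:F. ✗
e: successors {g}; (¬q → p ∨ q) ∧ ¬p there: g:T. ✓
g: successors {h}; (¬q → p ∨ q) ∧ ¬p there: h:F. ✗
h: successors {a}; (¬q → p ∨ q) ∧ ¬p there: a:T. ✓
Satisfying worlds: {a, b, e, h}.
So □((¬q → p ∨ q) ∧ ¬p) fails at the other 2 worlds.

2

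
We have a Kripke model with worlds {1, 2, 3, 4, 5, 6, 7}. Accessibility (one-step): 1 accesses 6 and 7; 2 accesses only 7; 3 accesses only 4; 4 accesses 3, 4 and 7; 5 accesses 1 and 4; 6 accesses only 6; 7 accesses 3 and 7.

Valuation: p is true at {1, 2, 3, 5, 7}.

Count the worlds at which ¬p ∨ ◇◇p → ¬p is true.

2

1: ¬p ∨ ◇◇p is T, ¬p is F. ✗
2: ¬p ∨ ◇◇p is T, ¬p is F. ✗
3: ¬p ∨ ◇◇p is T, ¬p is F. ✗
4: ¬p ∨ ◇◇p is T, ¬p is T. ✓
5: ¬p ∨ ◇◇p is T, ¬p is F. ✗
6: ¬p ∨ ◇◇p is T, ¬p is T. ✓
7: ¬p ∨ ◇◇p is T, ¬p is F. ✗
Satisfying worlds: {4, 6}.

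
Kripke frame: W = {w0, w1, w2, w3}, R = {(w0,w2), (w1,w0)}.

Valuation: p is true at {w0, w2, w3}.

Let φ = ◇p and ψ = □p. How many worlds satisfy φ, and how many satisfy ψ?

For ◇p:
w0: successors {w2}; p there: w2:T. ✓
w1: successors {w0}; p there: w0:T. ✓
w2: no successors, so ◇p fails. ✗
w3: no successors, so ◇p fails. ✗
— 2 worlds.
For □p:
w0: successors {w2}; p there: w2:T. ✓
w1: successors {w0}; p there: w0:T. ✓
w2: no successors, so □p holds vacuously. ✓
w3: no successors, so □p holds vacuously. ✓
— 4 worlds.

2 and 4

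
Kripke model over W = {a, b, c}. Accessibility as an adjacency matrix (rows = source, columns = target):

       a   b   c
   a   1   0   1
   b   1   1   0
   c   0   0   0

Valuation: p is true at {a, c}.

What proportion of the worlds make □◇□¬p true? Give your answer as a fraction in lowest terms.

a: successors {a, c}; ◇□¬p there: a:T, c:F. ✗
b: successors {a, b}; ◇□¬p there: a:T, b:F. ✗
c: no successors, so □◇□¬p holds vacuously. ✓
That's 1 of 3 worlds, so 1/3.

1/3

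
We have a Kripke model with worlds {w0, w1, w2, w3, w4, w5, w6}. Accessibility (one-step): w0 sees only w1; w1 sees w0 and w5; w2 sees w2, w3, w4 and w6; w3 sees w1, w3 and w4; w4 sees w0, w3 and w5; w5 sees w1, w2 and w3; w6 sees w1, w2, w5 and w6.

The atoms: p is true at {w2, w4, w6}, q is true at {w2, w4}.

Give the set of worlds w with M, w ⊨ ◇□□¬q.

{w1, w4}

w0: successors {w1}; □□¬q there: w1:F. ✗
w1: successors {w0, w5}; □□¬q there: w0:T, w5:F. ✓
w2: successors {w2, w3, w4, w6}; □□¬q there: w2:F, w3:F, w4:F, w6:F. ✗
w3: successors {w1, w3, w4}; □□¬q there: w1:F, w3:F, w4:F. ✗
w4: successors {w0, w3, w5}; □□¬q there: w0:T, w3:F, w5:F. ✓
w5: successors {w1, w2, w3}; □□¬q there: w1:F, w2:F, w3:F. ✗
w6: successors {w1, w2, w5, w6}; □□¬q there: w1:F, w2:F, w5:F, w6:F. ✗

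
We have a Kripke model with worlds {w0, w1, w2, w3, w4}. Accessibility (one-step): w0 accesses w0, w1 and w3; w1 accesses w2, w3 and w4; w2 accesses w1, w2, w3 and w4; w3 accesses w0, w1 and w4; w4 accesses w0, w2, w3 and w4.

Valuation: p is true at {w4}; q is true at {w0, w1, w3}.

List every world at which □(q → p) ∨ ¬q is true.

w0: □(q → p) is F, ¬q is F. ✗
w1: □(q → p) is F, ¬q is F. ✗
w2: □(q → p) is F, ¬q is T. ✓
w3: □(q → p) is F, ¬q is F. ✗
w4: □(q → p) is F, ¬q is T. ✓

{w2, w4}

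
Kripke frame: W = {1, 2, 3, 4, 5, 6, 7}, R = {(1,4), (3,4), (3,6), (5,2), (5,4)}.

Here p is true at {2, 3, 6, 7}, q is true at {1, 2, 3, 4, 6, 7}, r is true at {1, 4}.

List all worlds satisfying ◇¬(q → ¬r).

{1, 3, 5}

1: successors {4}; ¬(q → ¬r) there: 4:T. ✓
2: no successors, so ◇¬(q → ¬r) fails. ✗
3: successors {4, 6}; ¬(q → ¬r) there: 4:T, 6:F. ✓
4: no successors, so ◇¬(q → ¬r) fails. ✗
5: successors {2, 4}; ¬(q → ¬r) there: 2:F, 4:T. ✓
6: no successors, so ◇¬(q → ¬r) fails. ✗
7: no successors, so ◇¬(q → ¬r) fails. ✗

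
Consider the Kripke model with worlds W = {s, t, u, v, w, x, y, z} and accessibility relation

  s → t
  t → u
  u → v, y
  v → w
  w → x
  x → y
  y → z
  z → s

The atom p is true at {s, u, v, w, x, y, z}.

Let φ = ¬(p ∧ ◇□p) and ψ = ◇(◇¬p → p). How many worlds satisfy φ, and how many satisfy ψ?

2 and 8

For ¬(p ∧ ◇□p):
s: p ∧ ◇□p is T. ✗
t: p ∧ ◇□p is F. ✓
u: p ∧ ◇□p is T. ✗
v: p ∧ ◇□p is T. ✗
w: p ∧ ◇□p is T. ✗
x: p ∧ ◇□p is T. ✗
y: p ∧ ◇□p is T. ✗
z: p ∧ ◇□p is F. ✓
— 2 worlds.
For ◇(◇¬p → p):
s: successors {t}; ◇¬p → p there: t:T. ✓
t: successors {u}; ◇¬p → p there: u:T. ✓
u: successors {v, y}; ◇¬p → p there: v:T, y:T. ✓
v: successors {w}; ◇¬p → p there: w:T. ✓
w: successors {x}; ◇¬p → p there: x:T. ✓
x: successors {y}; ◇¬p → p there: y:T. ✓
y: successors {z}; ◇¬p → p there: z:T. ✓
z: successors {s}; ◇¬p → p there: s:T. ✓
— 8 worlds.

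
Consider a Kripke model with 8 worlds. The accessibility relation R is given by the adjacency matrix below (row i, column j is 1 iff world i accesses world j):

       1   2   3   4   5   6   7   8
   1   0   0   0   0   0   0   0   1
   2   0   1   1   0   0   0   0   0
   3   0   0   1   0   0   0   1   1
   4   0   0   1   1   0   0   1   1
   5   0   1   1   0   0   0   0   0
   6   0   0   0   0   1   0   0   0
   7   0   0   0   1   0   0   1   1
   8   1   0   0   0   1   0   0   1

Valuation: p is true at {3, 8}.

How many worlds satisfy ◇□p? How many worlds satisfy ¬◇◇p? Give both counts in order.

For ◇□p:
1: successors {8}; □p there: 8:F. ✗
2: successors {2, 3}; □p there: 2:F, 3:F. ✗
3: successors {3, 7, 8}; □p there: 3:F, 7:F, 8:F. ✗
4: successors {3, 4, 7, 8}; □p there: 3:F, 4:F, 7:F, 8:F. ✗
5: successors {2, 3}; □p there: 2:F, 3:F. ✗
6: successors {5}; □p there: 5:F. ✗
7: successors {4, 7, 8}; □p there: 4:F, 7:F, 8:F. ✗
8: successors {1, 5, 8}; □p there: 1:T, 5:F, 8:F. ✓
— 1 world.
For ¬◇◇p:
1: ◇◇p is T. ✗
2: ◇◇p is T. ✗
3: ◇◇p is T. ✗
4: ◇◇p is T. ✗
5: ◇◇p is T. ✗
6: ◇◇p is T. ✗
7: ◇◇p is T. ✗
8: ◇◇p is T. ✗
— 0 worlds.

1 and 0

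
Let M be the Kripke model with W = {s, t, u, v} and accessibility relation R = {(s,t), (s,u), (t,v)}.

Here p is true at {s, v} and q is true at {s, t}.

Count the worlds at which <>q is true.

s: successors {t, u}; q there: t:T, u:F. ✓
t: successors {v}; q there: v:F. ✗
u: no successors, so <>q fails. ✗
v: no successors, so <>q fails. ✗
Satisfying worlds: {s}.

1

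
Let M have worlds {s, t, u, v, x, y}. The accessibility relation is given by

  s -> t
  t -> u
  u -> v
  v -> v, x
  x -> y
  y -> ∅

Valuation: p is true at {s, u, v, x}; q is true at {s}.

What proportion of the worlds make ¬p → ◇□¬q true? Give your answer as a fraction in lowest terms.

s: ¬p is F, ◇□¬q is T. ✓
t: ¬p is T, ◇□¬q is T. ✓
u: ¬p is F, ◇□¬q is T. ✓
v: ¬p is F, ◇□¬q is T. ✓
x: ¬p is F, ◇□¬q is T. ✓
y: ¬p is T, ◇□¬q is F. ✗
That's 5 of 6 worlds, so 5/6.

5/6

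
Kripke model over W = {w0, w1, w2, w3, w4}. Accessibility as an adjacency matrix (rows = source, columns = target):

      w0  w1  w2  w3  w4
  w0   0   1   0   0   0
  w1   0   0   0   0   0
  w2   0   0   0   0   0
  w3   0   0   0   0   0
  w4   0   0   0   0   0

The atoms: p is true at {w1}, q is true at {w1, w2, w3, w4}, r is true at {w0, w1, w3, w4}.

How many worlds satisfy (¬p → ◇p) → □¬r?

w0: ¬p → ◇p is T, □¬r is F. ✗
w1: ¬p → ◇p is T, □¬r is T. ✓
w2: ¬p → ◇p is F, □¬r is T. ✓
w3: ¬p → ◇p is F, □¬r is T. ✓
w4: ¬p → ◇p is F, □¬r is T. ✓
Satisfying worlds: {w1, w2, w3, w4}.

4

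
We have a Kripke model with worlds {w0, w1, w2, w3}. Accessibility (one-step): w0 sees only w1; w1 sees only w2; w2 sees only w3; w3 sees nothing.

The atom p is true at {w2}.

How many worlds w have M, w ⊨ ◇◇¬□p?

1

w0: successors {w1}; ◇¬□p there: w1:T. ✓
w1: successors {w2}; ◇¬□p there: w2:F. ✗
w2: successors {w3}; ◇¬□p there: w3:F. ✗
w3: no successors, so ◇◇¬□p fails. ✗
Satisfying worlds: {w0}.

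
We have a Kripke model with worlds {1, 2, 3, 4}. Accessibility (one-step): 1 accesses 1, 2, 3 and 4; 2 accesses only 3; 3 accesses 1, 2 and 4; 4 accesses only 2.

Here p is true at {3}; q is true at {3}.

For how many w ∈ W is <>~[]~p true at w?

3

1: successors {1, 2, 3, 4}; ~[]~p there: 1:T, 2:T, 3:F, 4:F. ✓
2: successors {3}; ~[]~p there: 3:F. ✗
3: successors {1, 2, 4}; ~[]~p there: 1:T, 2:T, 4:F. ✓
4: successors {2}; ~[]~p there: 2:T. ✓
Satisfying worlds: {1, 3, 4}.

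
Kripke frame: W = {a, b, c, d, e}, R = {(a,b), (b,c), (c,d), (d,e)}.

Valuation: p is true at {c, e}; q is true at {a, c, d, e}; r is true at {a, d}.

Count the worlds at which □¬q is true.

a: successors {b}; ¬q there: b:T. ✓
b: successors {c}; ¬q there: c:F. ✗
c: successors {d}; ¬q there: d:F. ✗
d: successors {e}; ¬q there: e:F. ✗
e: no successors, so □¬q holds vacuously. ✓
Satisfying worlds: {a, e}.

2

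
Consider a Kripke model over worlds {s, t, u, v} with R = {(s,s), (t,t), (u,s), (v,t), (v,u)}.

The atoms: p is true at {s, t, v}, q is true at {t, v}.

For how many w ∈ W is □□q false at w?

3

s: successors {s}; □q there: s:F. ✗
t: successors {t}; □q there: t:T. ✓
u: successors {s}; □q there: s:F. ✗
v: successors {t, u}; □q there: t:T, u:F. ✗
Satisfying worlds: {t}.
So □□q fails at the other 3 worlds.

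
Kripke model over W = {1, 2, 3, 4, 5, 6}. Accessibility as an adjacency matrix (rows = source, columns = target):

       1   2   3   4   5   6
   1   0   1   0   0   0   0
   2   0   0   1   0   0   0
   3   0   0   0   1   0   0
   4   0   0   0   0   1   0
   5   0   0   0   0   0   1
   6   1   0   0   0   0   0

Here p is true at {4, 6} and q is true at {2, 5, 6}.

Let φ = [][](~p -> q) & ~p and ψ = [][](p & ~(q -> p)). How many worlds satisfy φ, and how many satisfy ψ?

For [][](~p -> q) & ~p:
1: [][](~p -> q) is F, ~p is T. ✗
2: [][](~p -> q) is T, ~p is T. ✓
3: [][](~p -> q) is T, ~p is T. ✓
4: [][](~p -> q) is T, ~p is F. ✗
5: [][](~p -> q) is F, ~p is T. ✗
6: [][](~p -> q) is T, ~p is F. ✗
— 2 worlds.
For [][](p & ~(q -> p)):
1: successors {2}; [](p & ~(q -> p)) there: 2:F. ✗
2: successors {3}; [](p & ~(q -> p)) there: 3:F. ✗
3: successors {4}; [](p & ~(q -> p)) there: 4:F. ✗
4: successors {5}; [](p & ~(q -> p)) there: 5:F. ✗
5: successors {6}; [](p & ~(q -> p)) there: 6:F. ✗
6: successors {1}; [](p & ~(q -> p)) there: 1:F. ✗
— 0 worlds.

2 and 0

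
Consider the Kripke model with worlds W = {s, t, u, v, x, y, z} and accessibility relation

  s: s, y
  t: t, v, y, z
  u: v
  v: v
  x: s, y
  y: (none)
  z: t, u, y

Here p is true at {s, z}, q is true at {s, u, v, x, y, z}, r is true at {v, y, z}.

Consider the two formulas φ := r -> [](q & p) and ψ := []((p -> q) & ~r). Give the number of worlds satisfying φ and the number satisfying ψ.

For r -> [](q & p):
s: r is F, [](q & p) is F. ✓
t: r is F, [](q & p) is F. ✓
u: r is F, [](q & p) is F. ✓
v: r is T, [](q & p) is F. ✗
x: r is F, [](q & p) is F. ✓
y: r is T, [](q & p) is T. ✓
z: r is T, [](q & p) is F. ✗
— 5 worlds.
For []((p -> q) & ~r):
s: successors {s, y}; (p -> q) & ~r there: s:T, y:F. ✗
t: successors {t, v, y, z}; (p -> q) & ~r there: t:T, v:F, y:F, z:F. ✗
u: successors {v}; (p -> q) & ~r there: v:F. ✗
v: successors {v}; (p -> q) & ~r there: v:F. ✗
x: successors {s, y}; (p -> q) & ~r there: s:T, y:F. ✗
y: no successors, so []((p -> q) & ~r) holds vacuously. ✓
z: successors {t, u, y}; (p -> q) & ~r there: t:T, u:T, y:F. ✗
— 1 world.

5 and 1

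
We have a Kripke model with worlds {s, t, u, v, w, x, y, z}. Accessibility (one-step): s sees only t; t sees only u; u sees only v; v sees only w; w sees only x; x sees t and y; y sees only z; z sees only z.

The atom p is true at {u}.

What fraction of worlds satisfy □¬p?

7/8

s: successors {t}; ¬p there: t:T. ✓
t: successors {u}; ¬p there: u:F. ✗
u: successors {v}; ¬p there: v:T. ✓
v: successors {w}; ¬p there: w:T. ✓
w: successors {x}; ¬p there: x:T. ✓
x: successors {t, y}; ¬p there: t:T, y:T. ✓
y: successors {z}; ¬p there: z:T. ✓
z: successors {z}; ¬p there: z:T. ✓
That's 7 of 8 worlds, so 7/8.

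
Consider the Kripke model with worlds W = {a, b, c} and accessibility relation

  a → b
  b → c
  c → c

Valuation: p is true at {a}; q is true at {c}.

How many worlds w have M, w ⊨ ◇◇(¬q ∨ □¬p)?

a: successors {b}; ◇(¬q ∨ □¬p) there: b:T. ✓
b: successors {c}; ◇(¬q ∨ □¬p) there: c:T. ✓
c: successors {c}; ◇(¬q ∨ □¬p) there: c:T. ✓
Satisfying worlds: {a, b, c}.

3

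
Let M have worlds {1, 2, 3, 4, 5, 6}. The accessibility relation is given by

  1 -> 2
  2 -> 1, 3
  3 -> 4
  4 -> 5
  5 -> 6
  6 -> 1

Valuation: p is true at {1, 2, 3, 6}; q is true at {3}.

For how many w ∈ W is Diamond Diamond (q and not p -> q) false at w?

0

1: successors {2}; Diamond (q and not p -> q) there: 2:T. ✓
2: successors {1, 3}; Diamond (q and not p -> q) there: 1:T, 3:T. ✓
3: successors {4}; Diamond (q and not p -> q) there: 4:T. ✓
4: successors {5}; Diamond (q and not p -> q) there: 5:T. ✓
5: successors {6}; Diamond (q and not p -> q) there: 6:T. ✓
6: successors {1}; Diamond (q and not p -> q) there: 1:T. ✓
Satisfying worlds: {1, 2, 3, 4, 5, 6}.
So Diamond Diamond (q and not p -> q) fails at the other 0 worlds.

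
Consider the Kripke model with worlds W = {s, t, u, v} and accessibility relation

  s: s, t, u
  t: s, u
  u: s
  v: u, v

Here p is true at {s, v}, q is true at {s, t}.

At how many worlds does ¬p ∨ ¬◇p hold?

s: ¬p is F, ¬◇p is F. ✗
t: ¬p is T, ¬◇p is F. ✓
u: ¬p is T, ¬◇p is F. ✓
v: ¬p is F, ¬◇p is F. ✗
Satisfying worlds: {t, u}.

2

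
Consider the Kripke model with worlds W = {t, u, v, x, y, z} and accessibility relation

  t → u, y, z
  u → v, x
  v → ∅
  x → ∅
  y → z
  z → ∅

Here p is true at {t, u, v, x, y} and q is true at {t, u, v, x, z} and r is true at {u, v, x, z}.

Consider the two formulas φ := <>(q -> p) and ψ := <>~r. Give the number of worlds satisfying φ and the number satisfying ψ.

2 and 1

For <>(q -> p):
t: successors {u, y, z}; q -> p there: u:T, y:T, z:F. ✓
u: successors {v, x}; q -> p there: v:T, x:T. ✓
v: no successors, so <>(q -> p) fails. ✗
x: no successors, so <>(q -> p) fails. ✗
y: successors {z}; q -> p there: z:F. ✗
z: no successors, so <>(q -> p) fails. ✗
— 2 worlds.
For <>~r:
t: successors {u, y, z}; ~r there: u:F, y:T, z:F. ✓
u: successors {v, x}; ~r there: v:F, x:F. ✗
v: no successors, so <>~r fails. ✗
x: no successors, so <>~r fails. ✗
y: successors {z}; ~r there: z:F. ✗
z: no successors, so <>~r fails. ✗
— 1 world.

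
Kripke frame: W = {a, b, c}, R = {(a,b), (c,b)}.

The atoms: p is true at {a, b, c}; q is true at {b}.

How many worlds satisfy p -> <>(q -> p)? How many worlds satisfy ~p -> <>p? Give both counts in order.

For p -> <>(q -> p):
a: p is T, <>(q -> p) is T. ✓
b: p is T, <>(q -> p) is F. ✗
c: p is T, <>(q -> p) is T. ✓
— 2 worlds.
For ~p -> <>p:
a: ~p is F, <>p is T. ✓
b: ~p is F, <>p is F. ✓
c: ~p is F, <>p is T. ✓
— 3 worlds.

2 and 3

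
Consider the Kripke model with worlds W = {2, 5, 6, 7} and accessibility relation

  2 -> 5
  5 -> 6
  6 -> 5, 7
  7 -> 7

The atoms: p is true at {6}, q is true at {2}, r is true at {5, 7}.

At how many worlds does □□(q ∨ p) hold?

2: successors {5}; □(q ∨ p) there: 5:T. ✓
5: successors {6}; □(q ∨ p) there: 6:F. ✗
6: successors {5, 7}; □(q ∨ p) there: 5:T, 7:F. ✗
7: successors {7}; □(q ∨ p) there: 7:F. ✗
Satisfying worlds: {2}.

1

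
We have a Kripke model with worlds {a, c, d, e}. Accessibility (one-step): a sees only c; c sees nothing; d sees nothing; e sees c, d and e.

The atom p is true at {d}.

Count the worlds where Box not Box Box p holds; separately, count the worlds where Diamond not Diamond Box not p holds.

For Box not Box Box p:
a: successors {c}; not Box Box p there: c:F. ✗
c: no successors, so Box not Box Box p holds vacuously. ✓
d: no successors, so Box not Box Box p holds vacuously. ✓
e: successors {c, d, e}; not Box Box p there: c:F, d:F, e:T. ✗
— 2 worlds.
For Diamond not Diamond Box not p:
a: successors {c}; not Diamond Box not p there: c:T. ✓
c: no successors, so Diamond not Diamond Box not p fails. ✗
d: no successors, so Diamond not Diamond Box not p fails. ✗
e: successors {c, d, e}; not Diamond Box not p there: c:T, d:T, e:F. ✓
— 2 worlds.

2 and 2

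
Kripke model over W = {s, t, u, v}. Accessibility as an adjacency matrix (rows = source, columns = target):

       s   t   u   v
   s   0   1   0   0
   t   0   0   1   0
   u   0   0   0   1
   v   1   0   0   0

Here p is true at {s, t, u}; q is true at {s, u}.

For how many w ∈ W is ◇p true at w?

3

s: successors {t}; p there: t:T. ✓
t: successors {u}; p there: u:T. ✓
u: successors {v}; p there: v:F. ✗
v: successors {s}; p there: s:T. ✓
Satisfying worlds: {s, t, v}.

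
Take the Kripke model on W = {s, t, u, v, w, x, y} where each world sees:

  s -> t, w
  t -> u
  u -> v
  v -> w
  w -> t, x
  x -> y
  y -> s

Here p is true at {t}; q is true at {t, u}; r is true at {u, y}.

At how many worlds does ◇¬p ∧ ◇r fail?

5

s: ◇¬p is T, ◇r is F. ✗
t: ◇¬p is T, ◇r is T. ✓
u: ◇¬p is T, ◇r is F. ✗
v: ◇¬p is T, ◇r is F. ✗
w: ◇¬p is T, ◇r is F. ✗
x: ◇¬p is T, ◇r is T. ✓
y: ◇¬p is T, ◇r is F. ✗
Satisfying worlds: {t, x}.
So ◇¬p ∧ ◇r fails at the other 5 worlds.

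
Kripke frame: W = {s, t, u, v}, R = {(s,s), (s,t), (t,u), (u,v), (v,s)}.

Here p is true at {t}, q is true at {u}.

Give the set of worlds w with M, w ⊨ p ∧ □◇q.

s: p is F, □◇q is F. ✗
t: p is T, □◇q is F. ✗
u: p is F, □◇q is F. ✗
v: p is F, □◇q is F. ✗

∅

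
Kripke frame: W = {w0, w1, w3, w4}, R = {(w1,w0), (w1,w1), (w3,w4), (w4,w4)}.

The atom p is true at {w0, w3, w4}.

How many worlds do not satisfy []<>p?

w0: no successors, so []<>p holds vacuously. ✓
w1: successors {w0, w1}; <>p there: w0:F, w1:T. ✗
w3: successors {w4}; <>p there: w4:T. ✓
w4: successors {w4}; <>p there: w4:T. ✓
Satisfying worlds: {w0, w3, w4}.
So []<>p fails at the other 1 world.

1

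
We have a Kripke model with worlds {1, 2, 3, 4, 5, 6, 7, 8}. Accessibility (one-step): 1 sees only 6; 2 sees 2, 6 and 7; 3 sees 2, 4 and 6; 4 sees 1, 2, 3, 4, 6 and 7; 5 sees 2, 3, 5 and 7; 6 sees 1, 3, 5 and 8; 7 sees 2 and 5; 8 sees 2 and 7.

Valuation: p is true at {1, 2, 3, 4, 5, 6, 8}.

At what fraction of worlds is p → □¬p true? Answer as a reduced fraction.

1: p is T, □¬p is F. ✗
2: p is T, □¬p is F. ✗
3: p is T, □¬p is F. ✗
4: p is T, □¬p is F. ✗
5: p is T, □¬p is F. ✗
6: p is T, □¬p is F. ✗
7: p is F, □¬p is F. ✓
8: p is T, □¬p is F. ✗
That's 1 of 8 worlds, so 1/8.

1/8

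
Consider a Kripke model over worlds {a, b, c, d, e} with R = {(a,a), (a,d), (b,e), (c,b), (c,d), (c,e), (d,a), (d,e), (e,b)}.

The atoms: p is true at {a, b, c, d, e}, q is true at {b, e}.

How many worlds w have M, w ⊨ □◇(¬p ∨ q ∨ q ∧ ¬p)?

3

a: successors {a, d}; ◇(¬p ∨ q ∨ q ∧ ¬p) there: a:F, d:T. ✗
b: successors {e}; ◇(¬p ∨ q ∨ q ∧ ¬p) there: e:T. ✓
c: successors {b, d, e}; ◇(¬p ∨ q ∨ q ∧ ¬p) there: b:T, d:T, e:T. ✓
d: successors {a, e}; ◇(¬p ∨ q ∨ q ∧ ¬p) there: a:F, e:T. ✗
e: successors {b}; ◇(¬p ∨ q ∨ q ∧ ¬p) there: b:T. ✓
Satisfying worlds: {b, c, e}.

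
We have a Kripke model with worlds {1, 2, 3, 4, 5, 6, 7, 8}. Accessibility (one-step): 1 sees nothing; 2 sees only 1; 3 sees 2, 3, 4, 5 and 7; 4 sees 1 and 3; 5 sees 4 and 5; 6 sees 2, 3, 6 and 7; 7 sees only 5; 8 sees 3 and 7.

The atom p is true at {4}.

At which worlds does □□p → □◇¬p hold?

{1, 3, 4, 5, 6, 7, 8}

1: □□p is T, □◇¬p is T. ✓
2: □□p is T, □◇¬p is F. ✗
3: □□p is F, □◇¬p is T. ✓
4: □□p is F, □◇¬p is F. ✓
5: □□p is F, □◇¬p is T. ✓
6: □□p is F, □◇¬p is T. ✓
7: □□p is F, □◇¬p is T. ✓
8: □□p is F, □◇¬p is T. ✓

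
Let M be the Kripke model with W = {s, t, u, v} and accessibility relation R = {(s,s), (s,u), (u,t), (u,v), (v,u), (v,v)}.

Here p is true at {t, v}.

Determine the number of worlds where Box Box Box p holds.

s: successors {s, u}; Box Box p there: s:F, u:F. ✗
t: no successors, so Box Box Box p holds vacuously. ✓
u: successors {t, v}; Box Box p there: t:T, v:F. ✗
v: successors {u, v}; Box Box p there: u:F, v:F. ✗
Satisfying worlds: {t}.

1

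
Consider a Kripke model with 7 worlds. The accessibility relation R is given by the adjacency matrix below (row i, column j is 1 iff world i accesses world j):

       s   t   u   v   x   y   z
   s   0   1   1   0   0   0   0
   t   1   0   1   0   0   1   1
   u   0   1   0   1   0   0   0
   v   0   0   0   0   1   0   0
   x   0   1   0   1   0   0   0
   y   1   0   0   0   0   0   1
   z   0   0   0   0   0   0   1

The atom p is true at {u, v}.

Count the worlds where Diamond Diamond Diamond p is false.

s: successors {t, u}; Diamond Diamond p there: t:T, u:T. ✓
t: successors {s, u, y, z}; Diamond Diamond p there: s:T, u:T, y:T, z:F. ✓
u: successors {t, v}; Diamond Diamond p there: t:T, v:T. ✓
v: successors {x}; Diamond Diamond p there: x:T. ✓
x: successors {t, v}; Diamond Diamond p there: t:T, v:T. ✓
y: successors {s, z}; Diamond Diamond p there: s:T, z:F. ✓
z: successors {z}; Diamond Diamond p there: z:F. ✗
Satisfying worlds: {s, t, u, v, x, y}.
So Diamond Diamond Diamond p fails at the other 1 world.

1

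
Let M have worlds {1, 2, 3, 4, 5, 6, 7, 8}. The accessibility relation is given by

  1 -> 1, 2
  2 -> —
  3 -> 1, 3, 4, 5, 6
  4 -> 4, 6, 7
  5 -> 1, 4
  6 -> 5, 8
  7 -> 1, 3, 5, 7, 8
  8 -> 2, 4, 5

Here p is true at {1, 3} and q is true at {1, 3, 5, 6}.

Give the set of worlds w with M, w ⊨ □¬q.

{2}

1: successors {1, 2}; ¬q there: 1:F, 2:T. ✗
2: no successors, so □¬q holds vacuously. ✓
3: successors {1, 3, 4, 5, 6}; ¬q there: 1:F, 3:F, 4:T, 5:F, 6:F. ✗
4: successors {4, 6, 7}; ¬q there: 4:T, 6:F, 7:T. ✗
5: successors {1, 4}; ¬q there: 1:F, 4:T. ✗
6: successors {5, 8}; ¬q there: 5:F, 8:T. ✗
7: successors {1, 3, 5, 7, 8}; ¬q there: 1:F, 3:F, 5:F, 7:T, 8:T. ✗
8: successors {2, 4, 5}; ¬q there: 2:T, 4:T, 5:F. ✗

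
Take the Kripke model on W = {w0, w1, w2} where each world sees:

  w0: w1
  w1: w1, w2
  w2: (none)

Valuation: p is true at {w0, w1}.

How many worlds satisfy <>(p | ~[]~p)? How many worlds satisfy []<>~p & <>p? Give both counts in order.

2 and 1

For <>(p | ~[]~p):
w0: successors {w1}; p | ~[]~p there: w1:T. ✓
w1: successors {w1, w2}; p | ~[]~p there: w1:T, w2:F. ✓
w2: no successors, so <>(p | ~[]~p) fails. ✗
— 2 worlds.
For []<>~p & <>p:
w0: []<>~p is T, <>p is T. ✓
w1: []<>~p is F, <>p is T. ✗
w2: []<>~p is T, <>p is F. ✗
— 1 world.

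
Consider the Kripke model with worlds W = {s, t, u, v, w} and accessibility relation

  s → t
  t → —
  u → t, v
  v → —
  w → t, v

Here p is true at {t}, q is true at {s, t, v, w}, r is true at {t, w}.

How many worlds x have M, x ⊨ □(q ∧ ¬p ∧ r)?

2

s: successors {t}; q ∧ ¬p ∧ r there: t:F. ✗
t: no successors, so □(q ∧ ¬p ∧ r) holds vacuously. ✓
u: successors {t, v}; q ∧ ¬p ∧ r there: t:F, v:F. ✗
v: no successors, so □(q ∧ ¬p ∧ r) holds vacuously. ✓
w: successors {t, v}; q ∧ ¬p ∧ r there: t:F, v:F. ✗
Satisfying worlds: {t, v}.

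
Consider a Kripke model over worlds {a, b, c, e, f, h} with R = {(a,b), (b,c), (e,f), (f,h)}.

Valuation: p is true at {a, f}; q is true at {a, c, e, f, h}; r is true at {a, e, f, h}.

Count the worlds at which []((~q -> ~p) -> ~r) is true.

4

a: successors {b}; (~q -> ~p) -> ~r there: b:T. ✓
b: successors {c}; (~q -> ~p) -> ~r there: c:T. ✓
c: no successors, so []((~q -> ~p) -> ~r) holds vacuously. ✓
e: successors {f}; (~q -> ~p) -> ~r there: f:F. ✗
f: successors {h}; (~q -> ~p) -> ~r there: h:F. ✗
h: no successors, so []((~q -> ~p) -> ~r) holds vacuously. ✓
Satisfying worlds: {a, b, c, h}.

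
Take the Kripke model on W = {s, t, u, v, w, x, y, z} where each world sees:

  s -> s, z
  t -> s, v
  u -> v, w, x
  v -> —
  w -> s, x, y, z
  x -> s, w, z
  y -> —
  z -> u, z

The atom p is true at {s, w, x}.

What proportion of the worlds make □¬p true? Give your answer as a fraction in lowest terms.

3/8

s: successors {s, z}; ¬p there: s:F, z:T. ✗
t: successors {s, v}; ¬p there: s:F, v:T. ✗
u: successors {v, w, x}; ¬p there: v:T, w:F, x:F. ✗
v: no successors, so □¬p holds vacuously. ✓
w: successors {s, x, y, z}; ¬p there: s:F, x:F, y:T, z:T. ✗
x: successors {s, w, z}; ¬p there: s:F, w:F, z:T. ✗
y: no successors, so □¬p holds vacuously. ✓
z: successors {u, z}; ¬p there: u:T, z:T. ✓
That's 3 of 8 worlds, so 3/8.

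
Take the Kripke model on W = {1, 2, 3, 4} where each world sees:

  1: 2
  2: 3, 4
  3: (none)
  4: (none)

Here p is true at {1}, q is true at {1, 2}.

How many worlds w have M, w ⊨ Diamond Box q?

1: successors {2}; Box q there: 2:F. ✗
2: successors {3, 4}; Box q there: 3:T, 4:T. ✓
3: no successors, so Diamond Box q fails. ✗
4: no successors, so Diamond Box q fails. ✗
Satisfying worlds: {2}.

1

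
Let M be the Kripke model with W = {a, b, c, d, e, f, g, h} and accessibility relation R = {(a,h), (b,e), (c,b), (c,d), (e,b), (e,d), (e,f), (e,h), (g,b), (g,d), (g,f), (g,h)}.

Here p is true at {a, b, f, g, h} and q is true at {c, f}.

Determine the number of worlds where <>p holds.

4

a: successors {h}; p there: h:T. ✓
b: successors {e}; p there: e:F. ✗
c: successors {b, d}; p there: b:T, d:F. ✓
d: no successors, so <>p fails. ✗
e: successors {b, d, f, h}; p there: b:T, d:F, f:T, h:T. ✓
f: no successors, so <>p fails. ✗
g: successors {b, d, f, h}; p there: b:T, d:F, f:T, h:T. ✓
h: no successors, so <>p fails. ✗
Satisfying worlds: {a, c, e, g}.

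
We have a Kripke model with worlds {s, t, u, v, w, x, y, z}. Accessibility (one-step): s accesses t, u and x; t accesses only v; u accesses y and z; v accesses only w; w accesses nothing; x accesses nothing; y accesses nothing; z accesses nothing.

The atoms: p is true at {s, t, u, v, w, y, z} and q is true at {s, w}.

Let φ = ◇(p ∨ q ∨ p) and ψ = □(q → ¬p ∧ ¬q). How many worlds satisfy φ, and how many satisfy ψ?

4 and 7

For ◇(p ∨ q ∨ p):
s: successors {t, u, x}; p ∨ q ∨ p there: t:T, u:T, x:F. ✓
t: successors {v}; p ∨ q ∨ p there: v:T. ✓
u: successors {y, z}; p ∨ q ∨ p there: y:T, z:T. ✓
v: successors {w}; p ∨ q ∨ p there: w:T. ✓
w: no successors, so ◇(p ∨ q ∨ p) fails. ✗
x: no successors, so ◇(p ∨ q ∨ p) fails. ✗
y: no successors, so ◇(p ∨ q ∨ p) fails. ✗
z: no successors, so ◇(p ∨ q ∨ p) fails. ✗
— 4 worlds.
For □(q → ¬p ∧ ¬q):
s: successors {t, u, x}; q → ¬p ∧ ¬q there: t:T, u:T, x:T. ✓
t: successors {v}; q → ¬p ∧ ¬q there: v:T. ✓
u: successors {y, z}; q → ¬p ∧ ¬q there: y:T, z:T. ✓
v: successors {w}; q → ¬p ∧ ¬q there: w:F. ✗
w: no successors, so □(q → ¬p ∧ ¬q) holds vacuously. ✓
x: no successors, so □(q → ¬p ∧ ¬q) holds vacuously. ✓
y: no successors, so □(q → ¬p ∧ ¬q) holds vacuously. ✓
z: no successors, so □(q → ¬p ∧ ¬q) holds vacuously. ✓
— 7 worlds.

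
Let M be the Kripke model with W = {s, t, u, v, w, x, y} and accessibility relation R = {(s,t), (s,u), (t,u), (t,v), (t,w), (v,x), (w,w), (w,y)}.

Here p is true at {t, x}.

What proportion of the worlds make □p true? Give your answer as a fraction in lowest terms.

s: successors {t, u}; p there: t:T, u:F. ✗
t: successors {u, v, w}; p there: u:F, v:F, w:F. ✗
u: no successors, so □p holds vacuously. ✓
v: successors {x}; p there: x:T. ✓
w: successors {w, y}; p there: w:F, y:F. ✗
x: no successors, so □p holds vacuously. ✓
y: no successors, so □p holds vacuously. ✓
That's 4 of 7 worlds, so 4/7.

4/7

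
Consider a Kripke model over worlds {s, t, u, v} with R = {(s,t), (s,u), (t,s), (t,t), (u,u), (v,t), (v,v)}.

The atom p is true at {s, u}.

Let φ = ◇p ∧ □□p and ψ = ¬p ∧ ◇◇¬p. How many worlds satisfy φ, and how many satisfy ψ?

For ◇p ∧ □□p:
s: ◇p is T, □□p is F. ✗
t: ◇p is T, □□p is F. ✗
u: ◇p is T, □□p is T. ✓
v: ◇p is F, □□p is F. ✗
— 1 world.
For ¬p ∧ ◇◇¬p:
s: ¬p is F, ◇◇¬p is T. ✗
t: ¬p is T, ◇◇¬p is T. ✓
u: ¬p is F, ◇◇¬p is F. ✗
v: ¬p is T, ◇◇¬p is T. ✓
— 2 worlds.

1 and 2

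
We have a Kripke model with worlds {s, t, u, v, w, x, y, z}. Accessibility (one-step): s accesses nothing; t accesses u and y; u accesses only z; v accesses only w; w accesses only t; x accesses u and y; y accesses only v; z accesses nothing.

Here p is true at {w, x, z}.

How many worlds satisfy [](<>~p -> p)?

5

s: no successors, so [](<>~p -> p) holds vacuously. ✓
t: successors {u, y}; <>~p -> p there: u:T, y:F. ✗
u: successors {z}; <>~p -> p there: z:T. ✓
v: successors {w}; <>~p -> p there: w:T. ✓
w: successors {t}; <>~p -> p there: t:F. ✗
x: successors {u, y}; <>~p -> p there: u:T, y:F. ✗
y: successors {v}; <>~p -> p there: v:T. ✓
z: no successors, so [](<>~p -> p) holds vacuously. ✓
Satisfying worlds: {s, u, v, y, z}.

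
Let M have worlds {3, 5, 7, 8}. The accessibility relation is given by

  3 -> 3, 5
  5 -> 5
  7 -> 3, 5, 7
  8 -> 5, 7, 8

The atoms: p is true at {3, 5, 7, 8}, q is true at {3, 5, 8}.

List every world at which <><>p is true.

{3, 5, 7, 8}

3: successors {3, 5}; <>p there: 3:T, 5:T. ✓
5: successors {5}; <>p there: 5:T. ✓
7: successors {3, 5, 7}; <>p there: 3:T, 5:T, 7:T. ✓
8: successors {5, 7, 8}; <>p there: 5:T, 7:T, 8:T. ✓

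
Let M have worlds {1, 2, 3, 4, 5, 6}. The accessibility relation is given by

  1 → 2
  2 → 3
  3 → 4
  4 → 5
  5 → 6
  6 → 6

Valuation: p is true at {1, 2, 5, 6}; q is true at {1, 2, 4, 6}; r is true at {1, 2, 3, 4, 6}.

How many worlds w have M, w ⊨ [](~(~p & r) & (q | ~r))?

4

1: successors {2}; ~(~p & r) & (q | ~r) there: 2:T. ✓
2: successors {3}; ~(~p & r) & (q | ~r) there: 3:F. ✗
3: successors {4}; ~(~p & r) & (q | ~r) there: 4:F. ✗
4: successors {5}; ~(~p & r) & (q | ~r) there: 5:T. ✓
5: successors {6}; ~(~p & r) & (q | ~r) there: 6:T. ✓
6: successors {6}; ~(~p & r) & (q | ~r) there: 6:T. ✓
Satisfying worlds: {1, 4, 5, 6}.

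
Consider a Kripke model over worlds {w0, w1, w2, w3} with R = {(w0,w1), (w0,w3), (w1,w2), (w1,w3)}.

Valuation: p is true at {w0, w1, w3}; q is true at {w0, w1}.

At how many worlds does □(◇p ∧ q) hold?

2

w0: successors {w1, w3}; ◇p ∧ q there: w1:T, w3:F. ✗
w1: successors {w2, w3}; ◇p ∧ q there: w2:F, w3:F. ✗
w2: no successors, so □(◇p ∧ q) holds vacuously. ✓
w3: no successors, so □(◇p ∧ q) holds vacuously. ✓
Satisfying worlds: {w2, w3}.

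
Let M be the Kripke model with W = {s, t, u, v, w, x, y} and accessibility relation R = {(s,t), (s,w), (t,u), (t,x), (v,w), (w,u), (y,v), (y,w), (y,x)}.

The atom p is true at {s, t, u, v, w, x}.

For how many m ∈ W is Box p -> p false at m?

s: Box p is T, p is T. ✓
t: Box p is T, p is T. ✓
u: Box p is T, p is T. ✓
v: Box p is T, p is T. ✓
w: Box p is T, p is T. ✓
x: Box p is T, p is T. ✓
y: Box p is T, p is F. ✗
Satisfying worlds: {s, t, u, v, w, x}.
So Box p -> p fails at the other 1 world.

1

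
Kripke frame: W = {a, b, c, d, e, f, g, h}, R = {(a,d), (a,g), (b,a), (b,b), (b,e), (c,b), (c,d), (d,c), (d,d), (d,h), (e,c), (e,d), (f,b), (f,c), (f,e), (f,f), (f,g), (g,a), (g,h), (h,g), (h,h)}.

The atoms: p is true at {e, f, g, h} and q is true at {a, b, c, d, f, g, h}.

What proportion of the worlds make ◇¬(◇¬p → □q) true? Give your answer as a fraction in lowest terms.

a: successors {d, g}; ¬(◇¬p → □q) there: d:F, g:F. ✗
b: successors {a, b, e}; ¬(◇¬p → □q) there: a:F, b:T, e:F. ✓
c: successors {b, d}; ¬(◇¬p → □q) there: b:T, d:F. ✓
d: successors {c, d, h}; ¬(◇¬p → □q) there: c:F, d:F, h:F. ✗
e: successors {c, d}; ¬(◇¬p → □q) there: c:F, d:F. ✗
f: successors {b, c, e, f, g}; ¬(◇¬p → □q) there: b:T, c:F, e:F, f:T, g:F. ✓
g: successors {a, h}; ¬(◇¬p → □q) there: a:F, h:F. ✗
h: successors {g, h}; ¬(◇¬p → □q) there: g:F, h:F. ✗
That's 3 of 8 worlds, so 3/8.

3/8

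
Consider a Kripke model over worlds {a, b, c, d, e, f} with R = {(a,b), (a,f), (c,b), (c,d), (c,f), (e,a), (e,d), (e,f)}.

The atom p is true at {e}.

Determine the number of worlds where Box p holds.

a: successors {b, f}; p there: b:F, f:F. ✗
b: no successors, so Box p holds vacuously. ✓
c: successors {b, d, f}; p there: b:F, d:F, f:F. ✗
d: no successors, so Box p holds vacuously. ✓
e: successors {a, d, f}; p there: a:F, d:F, f:F. ✗
f: no successors, so Box p holds vacuously. ✓
Satisfying worlds: {b, d, f}.

3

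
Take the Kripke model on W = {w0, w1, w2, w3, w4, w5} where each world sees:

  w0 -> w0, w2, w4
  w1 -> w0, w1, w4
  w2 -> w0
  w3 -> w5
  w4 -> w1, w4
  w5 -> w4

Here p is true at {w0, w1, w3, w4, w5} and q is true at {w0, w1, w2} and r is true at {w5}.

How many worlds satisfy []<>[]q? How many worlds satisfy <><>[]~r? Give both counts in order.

For []<>[]q:
w0: successors {w0, w2, w4}; <>[]q there: w0:T, w2:F, w4:F. ✗
w1: successors {w0, w1, w4}; <>[]q there: w0:T, w1:F, w4:F. ✗
w2: successors {w0}; <>[]q there: w0:T. ✓
w3: successors {w5}; <>[]q there: w5:F. ✗
w4: successors {w1, w4}; <>[]q there: w1:F, w4:F. ✗
w5: successors {w4}; <>[]q there: w4:F. ✗
— 1 world.
For <><>[]~r:
w0: successors {w0, w2, w4}; <>[]~r there: w0:T, w2:T, w4:T. ✓
w1: successors {w0, w1, w4}; <>[]~r there: w0:T, w1:T, w4:T. ✓
w2: successors {w0}; <>[]~r there: w0:T. ✓
w3: successors {w5}; <>[]~r there: w5:T. ✓
w4: successors {w1, w4}; <>[]~r there: w1:T, w4:T. ✓
w5: successors {w4}; <>[]~r there: w4:T. ✓
— 6 worlds.

1 and 6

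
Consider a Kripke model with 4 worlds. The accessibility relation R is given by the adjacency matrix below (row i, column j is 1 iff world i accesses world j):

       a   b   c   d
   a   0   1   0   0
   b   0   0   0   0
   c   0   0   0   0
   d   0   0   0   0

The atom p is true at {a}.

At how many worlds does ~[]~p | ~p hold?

3

a: ~[]~p is F, ~p is F. ✗
b: ~[]~p is F, ~p is T. ✓
c: ~[]~p is F, ~p is T. ✓
d: ~[]~p is F, ~p is T. ✓
Satisfying worlds: {b, c, d}.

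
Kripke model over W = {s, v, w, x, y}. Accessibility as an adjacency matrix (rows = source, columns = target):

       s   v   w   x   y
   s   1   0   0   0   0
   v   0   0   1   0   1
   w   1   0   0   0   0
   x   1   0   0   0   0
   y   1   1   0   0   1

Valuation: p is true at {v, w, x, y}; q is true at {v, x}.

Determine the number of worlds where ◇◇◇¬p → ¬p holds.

s: ◇◇◇¬p is T, ¬p is T. ✓
v: ◇◇◇¬p is T, ¬p is F. ✗
w: ◇◇◇¬p is T, ¬p is F. ✗
x: ◇◇◇¬p is T, ¬p is F. ✗
y: ◇◇◇¬p is T, ¬p is F. ✗
Satisfying worlds: {s}.

1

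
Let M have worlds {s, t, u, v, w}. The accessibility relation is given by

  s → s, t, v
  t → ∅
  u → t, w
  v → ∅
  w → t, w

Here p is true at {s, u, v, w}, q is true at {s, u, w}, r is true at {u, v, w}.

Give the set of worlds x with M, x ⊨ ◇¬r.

s: successors {s, t, v}; ¬r there: s:T, t:T, v:F. ✓
t: no successors, so ◇¬r fails. ✗
u: successors {t, w}; ¬r there: t:T, w:F. ✓
v: no successors, so ◇¬r fails. ✗
w: successors {t, w}; ¬r there: t:T, w:F. ✓

{s, u, w}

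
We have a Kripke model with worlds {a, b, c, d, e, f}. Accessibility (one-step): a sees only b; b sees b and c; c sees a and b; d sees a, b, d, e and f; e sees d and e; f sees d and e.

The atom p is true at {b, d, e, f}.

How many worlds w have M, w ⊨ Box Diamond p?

a: successors {b}; Diamond p there: b:T. ✓
b: successors {b, c}; Diamond p there: b:T, c:T. ✓
c: successors {a, b}; Diamond p there: a:T, b:T. ✓
d: successors {a, b, d, e, f}; Diamond p there: a:T, b:T, d:T, e:T, f:T. ✓
e: successors {d, e}; Diamond p there: d:T, e:T. ✓
f: successors {d, e}; Diamond p there: d:T, e:T. ✓
Satisfying worlds: {a, b, c, d, e, f}.

6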